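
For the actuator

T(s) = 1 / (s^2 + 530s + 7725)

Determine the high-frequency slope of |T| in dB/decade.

Each pole contributes −20 dB/decade at high frequency; each zero contributes +20 dB/decade.
Net: 0 zero(s) − 2 pole(s) → -40 dB/decade.

-40 dB/decade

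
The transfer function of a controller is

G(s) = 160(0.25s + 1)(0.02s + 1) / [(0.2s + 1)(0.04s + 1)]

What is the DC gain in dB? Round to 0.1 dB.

G(0) = 160 · 1 / 1 = 160
20 log₁₀(160) ≈ 44.08 dB

44.1 dB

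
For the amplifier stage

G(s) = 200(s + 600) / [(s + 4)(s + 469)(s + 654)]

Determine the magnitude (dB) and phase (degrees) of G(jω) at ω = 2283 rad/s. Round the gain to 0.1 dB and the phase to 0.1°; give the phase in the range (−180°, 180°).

At s = jω = j2283:
zero (s+600): 600 + j2283 → |·| = √(600²+2283²) = √5572089 ≈ 2360.5, ∠ = arctan(2283/600) ≈ 75.27°
pole (s+4): 4 + j2283 → |·| = √(4²+2283²) = √5212105 ≈ 2283, ∠ = arctan(2283/4) ≈ 89.90°
pole (s+469): 469 + j2283 → |·| = √(469²+2283²) = √5432050 ≈ 2330.7, ∠ = arctan(2283/469) ≈ 78.39°
pole (s+654): 654 + j2283 → |·| = √(654²+2283²) = √5639805 ≈ 2374.8, ∠ = arctan(2283/654) ≈ 74.01°
|G| = 200 · 2360.5 / 1.2636e+10 ≈ 3.7362e-05
Gain = 20 log₁₀(3.7362e-05) ≈ -88.55 dB
∠G = 75.27° − 242.30° = -167.03°

-88.6 dB, -167.0°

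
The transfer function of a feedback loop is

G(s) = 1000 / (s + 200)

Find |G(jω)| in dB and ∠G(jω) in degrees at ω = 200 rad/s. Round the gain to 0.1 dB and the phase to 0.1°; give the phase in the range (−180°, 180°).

Substitute s = j200:
Numerator: 1000 = 1000 + j0
Denominator: (j200) + 200 = 200 + j200
|N| = √(1000² + 0²) ≈ 1000, ∠N ≈ 0.00°
|D| = √(200² + 200²) ≈ 282.84, ∠D ≈ 45.00°
|G| = 1000 / 282.84 ≈ 3.5356
Gain = 20 log₁₀(3.5356) ≈ 10.97 dB
∠G = 0.00° − 45.00° = -45.00°

11.0 dB, -45.0°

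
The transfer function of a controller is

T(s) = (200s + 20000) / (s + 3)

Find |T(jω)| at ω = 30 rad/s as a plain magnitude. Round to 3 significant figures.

693

Substitute s = j30:
Numerator: 200(j30) + 20000 = 20000 + j6000
Denominator: (j30) + 3 = 3 + j30
|N| = √(20000² + 6000²) ≈ 20881, ∠N ≈ 16.70°
|D| = √(3² + 30²) ≈ 30.15, ∠D ≈ 84.29°
|T| = 20881 / 30.15 ≈ 692.57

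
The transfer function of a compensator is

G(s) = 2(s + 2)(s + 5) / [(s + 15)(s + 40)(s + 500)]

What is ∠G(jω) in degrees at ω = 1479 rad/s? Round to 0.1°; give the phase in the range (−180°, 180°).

At s = jω = j1479:
zero (s+2): 2 + j1479 → |·| = √(2²+1479²) = √2187445 ≈ 1479, ∠ = arctan(1479/2) ≈ 89.92°
zero (s+5): 5 + j1479 → |·| = √(5²+1479²) = √2187466 ≈ 1479, ∠ = arctan(1479/5) ≈ 89.81°
pole (s+15): 15 + j1479 → |·| = √(15²+1479²) = √2187666 ≈ 1479.1, ∠ = arctan(1479/15) ≈ 89.42°
pole (s+40): 40 + j1479 → |·| = √(40²+1479²) = √2189041 ≈ 1479.5, ∠ = arctan(1479/40) ≈ 88.45°
pole (s+500): 500 + j1479 → |·| = √(500²+1479²) = √2437441 ≈ 1561.2, ∠ = arctan(1479/500) ≈ 71.32°
∠G = 179.73° − 249.19° = -69.46°

-69.5°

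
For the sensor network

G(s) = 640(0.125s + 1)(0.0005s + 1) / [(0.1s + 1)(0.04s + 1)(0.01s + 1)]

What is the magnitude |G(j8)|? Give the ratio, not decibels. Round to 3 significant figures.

671

At ω = 8 rad/s:
zero (1 + j8·0.125) = 1 + j1 → |·| ≈ 1.4142, ∠ ≈ 45.00°
zero (1 + j8·0.0005) = 1 + j0.004 → |·| ≈ 1, ∠ ≈ 0.23°
pole (1 + j8·0.1) = 1 + j0.8 → |·| ≈ 1.2806, ∠ ≈ 38.66°
pole (1 + j8·0.04) = 1 + j0.32 → |·| ≈ 1.05, ∠ ≈ 17.74°
pole (1 + j8·0.01) = 1 + j0.08 → |·| ≈ 1.0032, ∠ ≈ 4.57°
|G| = 640 · 1.4142 · 1 / (1.2806 · 1.05 · 1.0032) ≈ 670.97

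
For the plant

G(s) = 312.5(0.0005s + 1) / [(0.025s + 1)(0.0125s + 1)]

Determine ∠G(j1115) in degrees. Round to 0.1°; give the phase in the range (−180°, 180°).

At ω = 1115 rad/s:
zero (1 + j1115·0.0005) = 1 + j0.5575 → |·| ≈ 1.1449, ∠ ≈ 29.14°
pole (1 + j1115·0.025) = 1 + j27.875 → |·| ≈ 27.893, ∠ ≈ 87.95°
pole (1 + j1115·0.0125) = 1 + j13.9375 → |·| ≈ 13.973, ∠ ≈ 85.90°
∠G = (29.14°) − (87.95° + 85.90°) = -144.71°

-144.7°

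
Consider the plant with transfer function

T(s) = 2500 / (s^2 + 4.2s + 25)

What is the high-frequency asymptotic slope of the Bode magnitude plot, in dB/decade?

-40 dB/decade

Each pole contributes −20 dB/decade at high frequency; each zero contributes +20 dB/decade.
Net: 0 zero(s) − 2 pole(s) → -40 dB/decade.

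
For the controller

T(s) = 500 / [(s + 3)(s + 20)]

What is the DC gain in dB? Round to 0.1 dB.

T(0) = 500 / (3·20) ≈ 8.3333
20 log₁₀(8.3333) ≈ 18.42 dB

18.4 dB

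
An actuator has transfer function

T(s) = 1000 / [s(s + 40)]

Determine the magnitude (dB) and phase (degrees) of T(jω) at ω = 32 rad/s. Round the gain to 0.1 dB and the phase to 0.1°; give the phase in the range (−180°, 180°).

At s = jω = j32:
pole (s+40): 40 + j32 → |·| = √(40²+32²) = √2624 ≈ 51.225, ∠ = arctan(32/40) ≈ 38.66°
pole at origin: |s| = 32, ∠ = 90.00° (in denominator)
|T| = 1000 / 1639.2 ≈ 0.61005
Gain = 20 log₁₀(0.61005) ≈ -4.29 dB
∠T = 0.00° − 128.66° = -128.66°

-4.3 dB, -128.7°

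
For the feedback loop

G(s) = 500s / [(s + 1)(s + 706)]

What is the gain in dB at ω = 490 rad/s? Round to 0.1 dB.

At s = jω = j490:
zero at origin: s = j490 → |·| = 490, ∠ = 90.00°
pole (s+1): 1 + j490 → |·| = √(1²+490²) = √240101 ≈ 490, ∠ = arctan(490/1) ≈ 89.88°
pole (s+706): 706 + j490 → |·| = √(706²+490²) = √738536 ≈ 859.38, ∠ = arctan(490/706) ≈ 34.76°
|G| = 500 · 490 / 4.211e+05 ≈ 0.58181
Gain = 20 log₁₀(0.58181) ≈ -4.70 dB

-4.7 dB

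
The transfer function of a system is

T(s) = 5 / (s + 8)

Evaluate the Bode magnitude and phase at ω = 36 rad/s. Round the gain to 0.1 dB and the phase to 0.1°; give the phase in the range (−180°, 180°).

At s = jω = j36:
pole (s+8): 8 + j36 → |·| = √(8²+36²) = √1360 ≈ 36.878, ∠ = arctan(36/8) ≈ 77.47°
|T| = 5 / 36.878 ≈ 0.13558
Gain = 20 log₁₀(0.13558) ≈ -17.36 dB
∠T = 0.00° − 77.47° = -77.47°

-17.4 dB, -77.5°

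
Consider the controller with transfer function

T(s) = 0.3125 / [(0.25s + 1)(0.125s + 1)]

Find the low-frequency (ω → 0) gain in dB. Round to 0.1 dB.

-10.1 dB

T(0) = 0.3125 · 1 / 1 = 0.3125
20 log₁₀(0.3125) ≈ -10.10 dB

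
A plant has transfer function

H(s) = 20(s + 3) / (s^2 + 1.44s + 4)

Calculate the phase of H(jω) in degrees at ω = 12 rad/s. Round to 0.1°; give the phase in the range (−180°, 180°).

At s = jω = j12:
zero (s+3): 3 + j12 → |·| = √(3²+12²) = √153 ≈ 12.369, ∠ = arctan(12/3) ≈ 75.96°
quadratic: (j12)² + 1.44·j12 + 4 = -140 + j17.28 → |·| ≈ 141.06, ∠ ≈ 172.96°
∠H = 75.96° − 172.96° = -97.00°

-97.0°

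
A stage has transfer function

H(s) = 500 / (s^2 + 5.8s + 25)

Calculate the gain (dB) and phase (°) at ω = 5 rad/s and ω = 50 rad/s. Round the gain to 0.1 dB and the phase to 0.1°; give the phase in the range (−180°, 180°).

ω = 5: 24.7 dB, -90.0°; ω = 50: -14.0 dB, -173.3°

At s = jω = j5:
quadratic: (j5)² + 5.8·j5 + 25 = 0 + j29 → |·| ≈ 29, ∠ ≈ 90.00°
|H| = 500 / 29 ≈ 17.241
Gain = 20 log₁₀(17.241) ≈ 24.73 dB
∠H = 0.00° − 90.00° = -90.00°

At s = jω = j50:
quadratic: (j50)² + 5.8·j50 + 25 = -2475 + j290 → |·| ≈ 2491.9, ∠ ≈ 173.32°
|H| = 500 / 2491.9 ≈ 0.20065
Gain = 20 log₁₀(0.20065) ≈ -13.95 dB
∠H = 0.00° − 173.32° = -173.32°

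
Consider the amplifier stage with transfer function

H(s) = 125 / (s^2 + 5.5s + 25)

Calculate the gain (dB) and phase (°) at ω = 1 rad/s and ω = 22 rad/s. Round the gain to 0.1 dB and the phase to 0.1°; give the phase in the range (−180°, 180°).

ω = 1: 14.1 dB, -12.9°; ω = 22: -11.6 dB, -165.2°

At s = jω = j1:
quadratic: (j1)² + 5.5·j1 + 25 = 24 + j5.5 → |·| ≈ 24.622, ∠ ≈ 12.91°
|H| = 125 / 24.622 ≈ 5.0768
Gain = 20 log₁₀(5.0768) ≈ 14.11 dB
∠H = 0.00° − 12.91° = -12.91°

At s = jω = j22:
quadratic: (j22)² + 5.5·j22 + 25 = -459 + j121 → |·| ≈ 474.68, ∠ ≈ 165.23°
|H| = 125 / 474.68 ≈ 0.26334
Gain = 20 log₁₀(0.26334) ≈ -11.59 dB
∠H = 0.00° − 165.23° = -165.23°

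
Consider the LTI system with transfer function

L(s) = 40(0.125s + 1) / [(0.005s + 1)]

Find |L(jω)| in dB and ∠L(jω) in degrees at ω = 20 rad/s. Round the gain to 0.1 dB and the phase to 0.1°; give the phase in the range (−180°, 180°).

At ω = 20 rad/s:
zero (1 + j20·0.125) = 1 + j2.5 → |·| ≈ 2.6926, ∠ ≈ 68.20°
pole (1 + j20·0.005) = 1 + j0.1 → |·| ≈ 1.005, ∠ ≈ 5.71°
|L| = 40 · 2.6926 / (1.005) ≈ 107.17
Gain = 20 log₁₀(107.17) ≈ 40.60 dB
∠L = (68.20°) − (5.71°) = 62.49°

40.6 dB, 62.5°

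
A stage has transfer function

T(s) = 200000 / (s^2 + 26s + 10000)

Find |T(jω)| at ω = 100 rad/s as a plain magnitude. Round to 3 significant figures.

76.9

At s = jω = j100:
quadratic: (j100)² + 26·j100 + 10000 = 0 + j2600 → |·| ≈ 2600, ∠ ≈ 90.00°
|T| = 200000 / 2600 ≈ 76.923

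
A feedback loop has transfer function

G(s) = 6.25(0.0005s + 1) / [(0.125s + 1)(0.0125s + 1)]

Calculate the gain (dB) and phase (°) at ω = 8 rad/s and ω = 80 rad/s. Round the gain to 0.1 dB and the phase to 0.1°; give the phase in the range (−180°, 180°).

At ω = 8 rad/s:
zero (1 + j8·0.0005) = 1 + j0.004 → |·| ≈ 1, ∠ ≈ 0.23°
pole (1 + j8·0.125) = 1 + j1 → |·| ≈ 1.4142, ∠ ≈ 45.00°
pole (1 + j8·0.0125) = 1 + j0.1 → |·| ≈ 1.005, ∠ ≈ 5.71°
|G| = 6.25 · 1 / (1.4142 · 1.005) ≈ 4.3975
Gain = 20 log₁₀(4.3975) ≈ 12.86 dB
∠G = (0.23°) − (45.00° + 5.71°) = -50.48°

At ω = 80 rad/s:
zero (1 + j80·0.0005) = 1 + j0.04 → |·| ≈ 1.0008, ∠ ≈ 2.29°
pole (1 + j80·0.125) = 1 + j10 → |·| ≈ 10.05, ∠ ≈ 84.29°
pole (1 + j80·0.0125) = 1 + j1 → |·| ≈ 1.4142, ∠ ≈ 45.00°
|G| = 6.25 · 1.0008 / (10.05 · 1.4142) ≈ 0.4401
Gain = 20 log₁₀(0.4401) ≈ -7.13 dB
∠G = (2.29°) − (84.29° + 45.00°) = -127.00°

ω = 8: 12.9 dB, -50.5°; ω = 80: -7.1 dB, -127.0°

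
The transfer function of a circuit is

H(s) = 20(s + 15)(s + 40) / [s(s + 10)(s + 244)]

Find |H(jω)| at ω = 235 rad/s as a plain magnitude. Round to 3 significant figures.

At s = jω = j235:
zero (s+15): 15 + j235 → |·| = √(15²+235²) = √55450 ≈ 235.48, ∠ = arctan(235/15) ≈ 86.35°
zero (s+40): 40 + j235 → |·| = √(40²+235²) = √56825 ≈ 238.38, ∠ = arctan(235/40) ≈ 80.34°
pole (s+10): 10 + j235 → |·| = √(10²+235²) = √55325 ≈ 235.21, ∠ = arctan(235/10) ≈ 87.56°
pole (s+244): 244 + j235 → |·| = √(244²+235²) = √114761 ≈ 338.76, ∠ = arctan(235/244) ≈ 43.92°
pole at origin: |s| = 235, ∠ = 90.00° (in denominator)
|H| = 20 · 56134 / 1.8725e+07 ≈ 0.059956

0.0600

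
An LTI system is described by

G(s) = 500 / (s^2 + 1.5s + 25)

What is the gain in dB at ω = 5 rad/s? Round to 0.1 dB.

At s = jω = j5:
quadratic: (j5)² + 1.5·j5 + 25 = 0 + j7.5 → |·| ≈ 7.5, ∠ ≈ 90.00°
|G| = 500 / 7.5 ≈ 66.667
Gain = 20 log₁₀(66.667) ≈ 36.48 dB

36.5 dB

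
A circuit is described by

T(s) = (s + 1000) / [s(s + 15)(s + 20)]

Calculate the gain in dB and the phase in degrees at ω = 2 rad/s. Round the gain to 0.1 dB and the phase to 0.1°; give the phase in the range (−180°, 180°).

4.3 dB, -103.2°

At s = jω = j2:
zero (s+1000): 1000 + j2 → |·| = √(1000²+2²) = √1000004 ≈ 1000, ∠ = arctan(2/1000) ≈ 0.11°
pole (s+15): 15 + j2 → |·| = √(15²+2²) = √229 ≈ 15.133, ∠ = arctan(2/15) ≈ 7.59°
pole (s+20): 20 + j2 → |·| = √(20²+2²) = √404 ≈ 20.1, ∠ = arctan(2/20) ≈ 5.71°
pole at origin: |s| = 2, ∠ = 90.00° (in denominator)
|T| = 1 · 1000 / 608.35 ≈ 1.6438
Gain = 20 log₁₀(1.6438) ≈ 4.32 dB
∠T = 0.11° − 103.30° = -103.19°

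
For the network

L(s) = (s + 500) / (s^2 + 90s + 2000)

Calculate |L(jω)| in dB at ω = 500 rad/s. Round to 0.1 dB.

Substitute s = j500:
Numerator: (j500) + 500 = 500 + j500
Denominator: (j500)^2 + 90(j500) + 2000 = -248000 + j45000
|N| = √(500² + 500²) ≈ 707.11, ∠N ≈ 45.00°
|D| = √(248000² + 45000²) ≈ 2.5205e+05, ∠D ≈ 169.72°
|L| = 707.11 / 2.5205e+05 ≈ 0.0028054
Gain = 20 log₁₀(0.0028054) ≈ -51.04 dB

-51.0 dB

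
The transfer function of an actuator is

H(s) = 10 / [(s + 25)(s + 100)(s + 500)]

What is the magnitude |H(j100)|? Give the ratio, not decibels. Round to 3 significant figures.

At s = jω = j100:
pole (s+25): 25 + j100 → |·| = √(25²+100²) = √10625 ≈ 103.08, ∠ = arctan(100/25) ≈ 75.96°
pole (s+100): 100 + j100 → |·| = √(100²+100²) = √20000 ≈ 141.42, ∠ = arctan(100/100) ≈ 45.00°
pole (s+500): 500 + j100 → |·| = √(500²+100²) = √260000 ≈ 509.9, ∠ = arctan(100/500) ≈ 11.31°
|H| = 10 / 7.4331e+06 ≈ 1.3453e-06

1.35e-06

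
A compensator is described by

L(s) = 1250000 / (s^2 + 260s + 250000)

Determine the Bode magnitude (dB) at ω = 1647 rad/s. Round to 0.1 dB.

-6.0 dB

At s = jω = j1647:
quadratic: (j1647)² + 260·j1647 + 250000 = -2462609 + j428220 → |·| ≈ 2.4996e+06, ∠ ≈ 170.14°
|L| = 1250000 / 2.4996e+06 ≈ 0.50008
Gain = 20 log₁₀(0.50008) ≈ -6.02 dB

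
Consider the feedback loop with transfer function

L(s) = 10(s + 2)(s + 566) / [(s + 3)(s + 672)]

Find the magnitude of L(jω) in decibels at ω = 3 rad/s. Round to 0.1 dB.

17.1 dB

At s = jω = j3:
zero (s+2): 2 + j3 → |·| = √(2²+3²) = √13 ≈ 3.6056, ∠ = arctan(3/2) ≈ 56.31°
zero (s+566): 566 + j3 → |·| = √(566²+3²) = √320365 ≈ 566.01, ∠ = arctan(3/566) ≈ 0.30°
pole (s+3): 3 + j3 → |·| = √(3²+3²) = √18 ≈ 4.2426, ∠ = arctan(3/3) ≈ 45.00°
pole (s+672): 672 + j3 → |·| = √(672²+3²) = √451593 ≈ 672.01, ∠ = arctan(3/672) ≈ 0.26°
|L| = 10 · 2040.8 / 2851.1 ≈ 7.1579
Gain = 20 log₁₀(7.1579) ≈ 17.10 dB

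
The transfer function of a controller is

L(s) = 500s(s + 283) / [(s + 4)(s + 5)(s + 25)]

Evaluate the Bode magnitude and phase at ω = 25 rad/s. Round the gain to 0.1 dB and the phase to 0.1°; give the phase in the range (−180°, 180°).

43.8 dB, -109.6°

At s = jω = j25:
zero (s+283): 283 + j25 → |·| = √(283²+25²) = √80714 ≈ 284.1, ∠ = arctan(25/283) ≈ 5.05°
zero at origin: s = j25 → |·| = 25, ∠ = 90.00°
pole (s+4): 4 + j25 → |·| = √(4²+25²) = √641 ≈ 25.318, ∠ = arctan(25/4) ≈ 80.91°
pole (s+5): 5 + j25 → |·| = √(5²+25²) = √650 ≈ 25.495, ∠ = arctan(25/5) ≈ 78.69°
pole (s+25): 25 + j25 → |·| = √(25²+25²) = √1250 ≈ 35.355, ∠ = arctan(25/25) ≈ 45.00°
|L| = 500 · 7102.5 / 22821 ≈ 155.61
Gain = 20 log₁₀(155.61) ≈ 43.84 dB
∠L = 95.05° − 204.60° = -109.55°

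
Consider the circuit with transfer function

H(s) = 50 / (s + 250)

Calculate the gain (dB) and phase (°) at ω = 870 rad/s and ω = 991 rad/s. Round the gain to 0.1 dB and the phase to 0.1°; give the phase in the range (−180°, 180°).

Substitute s = j870:
Numerator: 50 = 50 + j0
Denominator: (j870) + 250 = 250 + j870
|N| = √(50² + 0²) ≈ 50, ∠N ≈ 0.00°
|D| = √(250² + 870²) ≈ 905.21, ∠D ≈ 73.97°
|H| = 50 / 905.21 ≈ 0.055236
Gain = 20 log₁₀(0.055236) ≈ -25.16 dB
∠H = 0.00° − 73.97° = -73.97°

Substitute s = j991:
Numerator: 50 = 50 + j0
Denominator: (j991) + 250 = 250 + j991
|N| = √(50² + 0²) ≈ 50, ∠N ≈ 0.00°
|D| = √(250² + 991²) ≈ 1022, ∠D ≈ 75.84°
|H| = 50 / 1022 ≈ 0.048924
Gain = 20 log₁₀(0.048924) ≈ -26.21 dB
∠H = 0.00° − 75.84° = -75.84°

ω = 870: -25.2 dB, -74.0°; ω = 991: -26.2 dB, -75.8°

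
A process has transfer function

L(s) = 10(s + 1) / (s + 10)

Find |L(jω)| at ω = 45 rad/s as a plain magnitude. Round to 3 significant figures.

9.76

At s = jω = j45:
zero (s+1): 1 + j45 → |·| = √(1²+45²) = √2026 ≈ 45.011, ∠ = arctan(45/1) ≈ 88.73°
pole (s+10): 10 + j45 → |·| = √(10²+45²) = √2125 ≈ 46.098, ∠ = arctan(45/10) ≈ 77.47°
|L| = 10 · 45.011 / 46.098 ≈ 9.7642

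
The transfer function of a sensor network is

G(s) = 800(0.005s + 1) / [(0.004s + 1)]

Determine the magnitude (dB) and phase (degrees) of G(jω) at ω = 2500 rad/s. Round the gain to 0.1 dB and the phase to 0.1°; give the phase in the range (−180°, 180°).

60.0 dB, 1.1°

At ω = 2500 rad/s:
zero (1 + j2500·0.005) = 1 + j12.5 → |·| ≈ 12.54, ∠ ≈ 85.43°
pole (1 + j2500·0.004) = 1 + j10 → |·| ≈ 10.05, ∠ ≈ 84.29°
|G| = 800 · 12.54 / (10.05) ≈ 998.21
Gain = 20 log₁₀(998.21) ≈ 59.98 dB
∠G = (85.43°) − (84.29°) = 1.14°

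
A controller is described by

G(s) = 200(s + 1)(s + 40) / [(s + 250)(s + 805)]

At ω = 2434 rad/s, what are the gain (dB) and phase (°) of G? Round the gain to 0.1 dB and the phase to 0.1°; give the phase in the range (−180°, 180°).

At s = jω = j2434:
zero (s+1): 1 + j2434 → |·| = √(1²+2434²) = √5924357 ≈ 2434, ∠ = arctan(2434/1) ≈ 89.98°
zero (s+40): 40 + j2434 → |·| = √(40²+2434²) = √5925956 ≈ 2434.3, ∠ = arctan(2434/40) ≈ 89.06°
pole (s+250): 250 + j2434 → |·| = √(250²+2434²) = √5986856 ≈ 2446.8, ∠ = arctan(2434/250) ≈ 84.14°
pole (s+805): 805 + j2434 → |·| = √(805²+2434²) = √6572381 ≈ 2563.7, ∠ = arctan(2434/805) ≈ 71.70°
|G| = 200 · 5.9251e+06 / 6.2729e+06 ≈ 188.91
Gain = 20 log₁₀(188.91) ≈ 45.53 dB
∠G = 179.04° − 155.84° = 23.20°

45.5 dB, 23.2°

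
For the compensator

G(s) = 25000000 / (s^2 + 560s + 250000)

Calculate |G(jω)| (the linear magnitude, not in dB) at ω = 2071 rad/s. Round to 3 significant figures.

5.95

At s = jω = j2071:
quadratic: (j2071)² + 560·j2071 + 250000 = -4039041 + j1159760 → |·| ≈ 4.2022e+06, ∠ ≈ 163.98°
|G| = 25000000 / 4.2022e+06 ≈ 5.9493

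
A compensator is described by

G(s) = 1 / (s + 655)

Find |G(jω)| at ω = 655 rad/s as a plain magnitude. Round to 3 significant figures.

0.00108

Substitute s = j655:
Numerator: 1 = 1 + j0
Denominator: (j655) + 655 = 655 + j655
|N| = √(1² + 0²) ≈ 1, ∠N ≈ 0.00°
|D| = √(655² + 655²) ≈ 926.31, ∠D ≈ 45.00°
|G| = 1 / 926.31 ≈ 0.0010796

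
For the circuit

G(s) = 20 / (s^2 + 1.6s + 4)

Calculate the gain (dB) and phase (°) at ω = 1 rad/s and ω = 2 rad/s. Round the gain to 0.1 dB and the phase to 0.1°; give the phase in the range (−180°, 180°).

At s = jω = j1:
quadratic: (j1)² + 1.6·j1 + 4 = 3 + j1.6 → |·| ≈ 3.4, ∠ ≈ 28.07°
|G| = 20 / 3.4 ≈ 5.8824
Gain = 20 log₁₀(5.8824) ≈ 15.39 dB
∠G = 0.00° − 28.07° = -28.07°

At s = jω = j2:
quadratic: (j2)² + 1.6·j2 + 4 = 0 + j3.2 → |·| ≈ 3.2, ∠ ≈ 90.00°
|G| = 20 / 3.2 ≈ 6.25
Gain = 20 log₁₀(6.25) ≈ 15.92 dB
∠G = 0.00° − 90.00° = -90.00°

ω = 1: 15.4 dB, -28.1°; ω = 2: 15.9 dB, -90.0°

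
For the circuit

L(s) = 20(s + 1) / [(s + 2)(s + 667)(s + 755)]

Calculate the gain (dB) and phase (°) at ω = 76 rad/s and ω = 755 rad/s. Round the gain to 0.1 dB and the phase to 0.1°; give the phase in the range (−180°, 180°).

At s = jω = j76:
zero (s+1): 1 + j76 → |·| = √(1²+76²) = √5777 ≈ 76.007, ∠ = arctan(76/1) ≈ 89.25°
pole (s+2): 2 + j76 → |·| = √(2²+76²) = √5780 ≈ 76.026, ∠ = arctan(76/2) ≈ 88.49°
pole (s+667): 667 + j76 → |·| = √(667²+76²) = √450665 ≈ 671.32, ∠ = arctan(76/667) ≈ 6.50°
pole (s+755): 755 + j76 → |·| = √(755²+76²) = √575801 ≈ 758.82, ∠ = arctan(76/755) ≈ 5.75°
|L| = 20 · 76.007 / 3.8728e+07 ≈ 3.9252e-05
Gain = 20 log₁₀(3.9252e-05) ≈ -88.12 dB
∠L = 89.25° − 100.74° = -11.49°

At s = jω = j755:
zero (s+1): 1 + j755 → |·| = √(1²+755²) = √570026 ≈ 755, ∠ = arctan(755/1) ≈ 89.92°
pole (s+2): 2 + j755 → |·| = √(2²+755²) = √570029 ≈ 755, ∠ = arctan(755/2) ≈ 89.85°
pole (s+667): 667 + j755 → |·| = √(667²+755²) = √1014914 ≈ 1007.4, ∠ = arctan(755/667) ≈ 48.54°
pole (s+755): 755 + j755 → |·| = √(755²+755²) = √1140050 ≈ 1067.7, ∠ = arctan(755/755) ≈ 45.00°
|L| = 20 · 755 / 8.1208e+08 ≈ 1.8594e-05
Gain = 20 log₁₀(1.8594e-05) ≈ -94.61 dB
∠L = 89.92° − 183.39° = -93.47°

ω = 76: -88.1 dB, -11.5°; ω = 755: -94.6 dB, -93.5°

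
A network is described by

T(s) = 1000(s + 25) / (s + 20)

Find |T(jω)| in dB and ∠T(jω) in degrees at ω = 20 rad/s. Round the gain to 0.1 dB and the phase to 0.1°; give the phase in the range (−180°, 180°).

At s = jω = j20:
zero (s+25): 25 + j20 → |·| = √(25²+20²) = √1025 ≈ 32.016, ∠ = arctan(20/25) ≈ 38.66°
pole (s+20): 20 + j20 → |·| = √(20²+20²) = √800 ≈ 28.284, ∠ = arctan(20/20) ≈ 45.00°
|T| = 1000 · 32.016 / 28.284 ≈ 1131.9
Gain = 20 log₁₀(1131.9) ≈ 61.08 dB
∠T = 38.66° − 45.00° = -6.34°

61.1 dB, -6.3°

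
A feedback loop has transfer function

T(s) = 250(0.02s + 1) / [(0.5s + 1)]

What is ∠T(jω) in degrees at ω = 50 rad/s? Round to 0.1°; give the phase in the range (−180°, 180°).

-42.7°

At ω = 50 rad/s:
zero (1 + j50·0.02) = 1 + j1 → |·| ≈ 1.4142, ∠ ≈ 45.00°
pole (1 + j50·0.5) = 1 + j25 → |·| ≈ 25.02, ∠ ≈ 87.71°
∠T = (45.00°) − (87.71°) = -42.71°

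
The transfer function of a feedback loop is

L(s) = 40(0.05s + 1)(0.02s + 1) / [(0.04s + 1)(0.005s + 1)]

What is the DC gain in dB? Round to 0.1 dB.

L(0) = 40 · 1 / 1 = 40
20 log₁₀(40) ≈ 32.04 dB

32.0 dB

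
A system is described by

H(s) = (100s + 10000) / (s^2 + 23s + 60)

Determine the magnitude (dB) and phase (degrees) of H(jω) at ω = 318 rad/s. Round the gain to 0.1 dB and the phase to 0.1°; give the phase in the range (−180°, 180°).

-9.7 dB, -103.3°

Substitute s = j318:
Numerator: 100(j318) + 10000 = 10000 + j31800
Denominator: (j318)^2 + 23(j318) + 60 = -101064 + j7314
|N| = √(10000² + 31800²) ≈ 33335, ∠N ≈ 72.54°
|D| = √(101064² + 7314²) ≈ 1.0133e+05, ∠D ≈ 175.86°
|H| = 33335 / 1.0133e+05 ≈ 0.32897
Gain = 20 log₁₀(0.32897) ≈ -9.66 dB
∠H = 72.54° − 175.86° = -103.32°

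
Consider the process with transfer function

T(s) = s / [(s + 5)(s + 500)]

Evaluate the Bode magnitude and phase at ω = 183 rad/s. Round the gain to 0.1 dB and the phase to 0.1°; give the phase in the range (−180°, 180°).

-54.5 dB, -18.5°

At s = jω = j183:
zero at origin: s = j183 → |·| = 183, ∠ = 90.00°
pole (s+5): 5 + j183 → |·| = √(5²+183²) = √33514 ≈ 183.07, ∠ = arctan(183/5) ≈ 88.43°
pole (s+500): 500 + j183 → |·| = √(500²+183²) = √283489 ≈ 532.44, ∠ = arctan(183/500) ≈ 20.10°
|T| = 1 · 183 / 97474 ≈ 0.0018774
Gain = 20 log₁₀(0.0018774) ≈ -54.53 dB
∠T = 90.00° − 108.53° = -18.53°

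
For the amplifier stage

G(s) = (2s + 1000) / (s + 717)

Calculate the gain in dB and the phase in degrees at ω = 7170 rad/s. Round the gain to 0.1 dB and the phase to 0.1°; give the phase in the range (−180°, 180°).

6.0 dB, 1.7°

Substitute s = j7170:
Numerator: 2(j7170) + 1000 = 1000 + j14340
Denominator: (j7170) + 717 = 717 + j7170
|N| = √(1000² + 14340²) ≈ 14375, ∠N ≈ 86.01°
|D| = √(717² + 7170²) ≈ 7205.8, ∠D ≈ 84.29°
|G| = 14375 / 7205.8 ≈ 1.9949
Gain = 20 log₁₀(1.9949) ≈ 6.00 dB
∠G = 86.01° − 84.29° = 1.72°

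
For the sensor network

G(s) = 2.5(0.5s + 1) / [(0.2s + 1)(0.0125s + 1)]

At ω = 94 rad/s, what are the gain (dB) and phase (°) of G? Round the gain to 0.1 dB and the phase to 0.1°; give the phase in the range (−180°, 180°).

12.1 dB, -47.8°

At ω = 94 rad/s:
zero (1 + j94·0.5) = 1 + j47 → |·| ≈ 47.011, ∠ ≈ 88.78°
pole (1 + j94·0.2) = 1 + j18.8 → |·| ≈ 18.827, ∠ ≈ 86.96°
pole (1 + j94·0.0125) = 1 + j1.175 → |·| ≈ 1.5429, ∠ ≈ 49.60°
|G| = 2.5 · 47.011 / (18.827 · 1.5429) ≈ 4.046
Gain = 20 log₁₀(4.046) ≈ 12.14 dB
∠G = (88.78°) − (86.96° + 49.60°) = -47.78°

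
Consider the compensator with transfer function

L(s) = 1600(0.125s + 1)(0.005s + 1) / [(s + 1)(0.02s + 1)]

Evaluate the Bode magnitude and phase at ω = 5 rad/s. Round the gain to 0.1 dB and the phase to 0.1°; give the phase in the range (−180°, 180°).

51.3 dB, -51.0°

At ω = 5 rad/s:
zero (1 + j5·0.125) = 1 + j0.625 → |·| ≈ 1.1792, ∠ ≈ 32.01°
zero (1 + j5·0.005) = 1 + j0.025 → |·| ≈ 1.0003, ∠ ≈ 1.43°
pole (1 + j5·1) = 1 + j5 → |·| ≈ 5.099, ∠ ≈ 78.69°
pole (1 + j5·0.02) = 1 + j0.1 → |·| ≈ 1.005, ∠ ≈ 5.71°
|L| = 1600 · 1.1792 · 1.0003 / (5.099 · 1.005) ≈ 368.29
Gain = 20 log₁₀(368.29) ≈ 51.32 dB
∠L = (32.01° + 1.43°) − (78.69° + 5.71°) = -50.96°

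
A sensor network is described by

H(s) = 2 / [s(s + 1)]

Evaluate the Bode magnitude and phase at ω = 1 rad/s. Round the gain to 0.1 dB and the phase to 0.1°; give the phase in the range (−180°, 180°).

3.0 dB, -135.0°

At s = jω = j1:
pole (s+1): 1 + j1 → |·| = √(1²+1²) = √2 ≈ 1.4142, ∠ = arctan(1/1) ≈ 45.00°
pole at origin: |s| = 1, ∠ = 90.00° (in denominator)
|H| = 2 / 1.4142 ≈ 1.4142
Gain = 20 log₁₀(1.4142) ≈ 3.01 dB
∠H = 0.00° − 135.00° = -135.00°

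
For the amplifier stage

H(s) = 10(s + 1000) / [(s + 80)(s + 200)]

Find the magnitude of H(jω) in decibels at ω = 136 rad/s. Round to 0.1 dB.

At s = jω = j136:
zero (s+1000): 1000 + j136 → |·| = √(1000²+136²) = √1018496 ≈ 1009.2, ∠ = arctan(136/1000) ≈ 7.74°
pole (s+80): 80 + j136 → |·| = √(80²+136²) = √24896 ≈ 157.78, ∠ = arctan(136/80) ≈ 59.53°
pole (s+200): 200 + j136 → |·| = √(200²+136²) = √58496 ≈ 241.86, ∠ = arctan(136/200) ≈ 34.22°
|H| = 10 · 1009.2 / 38161 ≈ 0.26446
Gain = 20 log₁₀(0.26446) ≈ -11.55 dB

-11.6 dB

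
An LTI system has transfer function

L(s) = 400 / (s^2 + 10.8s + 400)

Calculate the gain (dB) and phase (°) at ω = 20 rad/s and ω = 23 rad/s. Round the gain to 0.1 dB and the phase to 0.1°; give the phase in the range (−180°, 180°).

At s = jω = j20:
quadratic: (j20)² + 10.8·j20 + 400 = 0 + j216 → |·| ≈ 216, ∠ ≈ 90.00°
|L| = 400 / 216 ≈ 1.8519
Gain = 20 log₁₀(1.8519) ≈ 5.35 dB
∠L = 0.00° − 90.00° = -90.00°

At s = jω = j23:
quadratic: (j23)² + 10.8·j23 + 400 = -129 + j248.4 → |·| ≈ 279.9, ∠ ≈ 117.44°
|L| = 400 / 279.9 ≈ 1.4291
Gain = 20 log₁₀(1.4291) ≈ 3.10 dB
∠L = 0.00° − 117.44° = -117.44°

ω = 20: 5.4 dB, -90.0°; ω = 23: 3.1 dB, -117.4°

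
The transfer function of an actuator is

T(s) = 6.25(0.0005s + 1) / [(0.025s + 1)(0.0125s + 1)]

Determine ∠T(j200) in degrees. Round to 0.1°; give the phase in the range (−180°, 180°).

-141.2°

At ω = 200 rad/s:
zero (1 + j200·0.0005) = 1 + j0.1 → |·| ≈ 1.005, ∠ ≈ 5.71°
pole (1 + j200·0.025) = 1 + j5 → |·| ≈ 5.099, ∠ ≈ 78.69°
pole (1 + j200·0.0125) = 1 + j2.5 → |·| ≈ 2.6926, ∠ ≈ 68.20°
∠T = (5.71°) − (78.69° + 68.20°) = -141.18°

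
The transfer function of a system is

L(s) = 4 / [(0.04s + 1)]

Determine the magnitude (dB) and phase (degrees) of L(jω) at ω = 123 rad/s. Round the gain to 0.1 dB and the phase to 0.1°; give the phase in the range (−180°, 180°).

-2.0 dB, -78.5°

At ω = 123 rad/s:
pole (1 + j123·0.04) = 1 + j4.92 → |·| ≈ 5.0206, ∠ ≈ 78.51°
|L| = 4 · 1 / (5.0206) ≈ 0.79672
Gain = 20 log₁₀(0.79672) ≈ -1.97 dB
∠L = (0°) − (78.51°) = -78.51°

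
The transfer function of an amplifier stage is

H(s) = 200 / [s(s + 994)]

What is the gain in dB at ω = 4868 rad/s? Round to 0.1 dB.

At s = jω = j4868:
pole (s+994): 994 + j4868 → |·| = √(994²+4868²) = √24685460 ≈ 4968.4, ∠ = arctan(4868/994) ≈ 78.46°
pole at origin: |s| = 4868, ∠ = 90.00° (in denominator)
|H| = 200 / 2.4186e+07 ≈ 8.2692e-06
Gain = 20 log₁₀(8.2692e-06) ≈ -101.65 dB

-101.7 dB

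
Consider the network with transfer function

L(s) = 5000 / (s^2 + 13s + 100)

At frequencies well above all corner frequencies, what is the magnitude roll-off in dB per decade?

Each pole contributes −20 dB/decade at high frequency; each zero contributes +20 dB/decade.
Net: 0 zero(s) − 2 pole(s) → -40 dB/decade.

-40 dB/decade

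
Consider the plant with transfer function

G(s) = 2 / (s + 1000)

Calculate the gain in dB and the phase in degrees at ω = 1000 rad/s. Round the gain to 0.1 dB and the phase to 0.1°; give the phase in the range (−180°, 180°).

-57.0 dB, -45.0°

Substitute s = j1000:
Numerator: 2 = 2 + j0
Denominator: (j1000) + 1000 = 1000 + j1000
|N| = √(2² + 0²) ≈ 2, ∠N ≈ 0.00°
|D| = √(1000² + 1000²) ≈ 1414.2, ∠D ≈ 45.00°
|G| = 2 / 1414.2 ≈ 0.0014142
Gain = 20 log₁₀(0.0014142) ≈ -56.99 dB
∠G = 0.00° − 45.00° = -45.00°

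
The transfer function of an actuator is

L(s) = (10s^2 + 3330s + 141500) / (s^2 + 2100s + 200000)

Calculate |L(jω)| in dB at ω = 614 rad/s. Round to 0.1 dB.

10.1 dB

Substitute s = j614:
Numerator: 10(j614)^2 + 3330(j614) + 141500 = -3628460 + j2044620
Denominator: (j614)^2 + 2100(j614) + 200000 = -176996 + j1289400
|N| = √(3628460² + 2044620²) ≈ 4.1649e+06, ∠N ≈ 150.60°
|D| = √(176996² + 1289400²) ≈ 1.3015e+06, ∠D ≈ 97.82°
|L| = 4.1649e+06 / 1.3015e+06 ≈ 3.2001
Gain = 20 log₁₀(3.2001) ≈ 10.10 dB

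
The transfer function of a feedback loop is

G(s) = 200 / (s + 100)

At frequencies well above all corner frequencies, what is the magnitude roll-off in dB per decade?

Each pole contributes −20 dB/decade at high frequency; each zero contributes +20 dB/decade.
Net: 0 zero(s) − 1 pole(s) → -20 dB/decade.

-20 dB/decade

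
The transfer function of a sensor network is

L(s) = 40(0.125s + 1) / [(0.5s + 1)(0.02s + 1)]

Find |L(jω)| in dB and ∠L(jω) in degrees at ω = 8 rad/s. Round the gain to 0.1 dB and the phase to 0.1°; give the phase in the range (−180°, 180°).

At ω = 8 rad/s:
zero (1 + j8·0.125) = 1 + j1 → |·| ≈ 1.4142, ∠ ≈ 45.00°
pole (1 + j8·0.5) = 1 + j4 → |·| ≈ 4.1231, ∠ ≈ 75.96°
pole (1 + j8·0.02) = 1 + j0.16 → |·| ≈ 1.0127, ∠ ≈ 9.09°
|L| = 40 · 1.4142 / (4.1231 · 1.0127) ≈ 13.548
Gain = 20 log₁₀(13.548) ≈ 22.64 dB
∠L = (45.00°) − (75.96° + 9.09°) = -40.05°

22.6 dB, -40.1°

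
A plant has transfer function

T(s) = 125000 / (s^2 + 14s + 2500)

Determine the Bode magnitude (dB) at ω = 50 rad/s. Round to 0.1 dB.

45.0 dB

At s = jω = j50:
quadratic: (j50)² + 14·j50 + 2500 = 0 + j700 → |·| ≈ 700, ∠ ≈ 90.00°
|T| = 125000 / 700 ≈ 178.57
Gain = 20 log₁₀(178.57) ≈ 45.04 dB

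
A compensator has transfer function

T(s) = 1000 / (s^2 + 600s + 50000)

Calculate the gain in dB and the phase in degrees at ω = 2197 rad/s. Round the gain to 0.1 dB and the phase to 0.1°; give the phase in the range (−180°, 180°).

Substitute s = j2197:
Numerator: 1000 = 1000 + j0
Denominator: (j2197)^2 + 600(j2197) + 50000 = -4776809 + j1318200
|N| = √(1000² + 0²) ≈ 1000, ∠N ≈ 0.00°
|D| = √(4776809² + 1318200²) ≈ 4.9554e+06, ∠D ≈ 164.57°
|T| = 1000 / 4.9554e+06 ≈ 0.0002018
Gain = 20 log₁₀(0.0002018) ≈ -73.90 dB
∠T = 0.00° − 164.57° = -164.57°

-73.9 dB, -164.6°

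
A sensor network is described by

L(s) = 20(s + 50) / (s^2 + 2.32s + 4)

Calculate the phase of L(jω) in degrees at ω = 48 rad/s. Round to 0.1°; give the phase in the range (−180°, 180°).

At s = jω = j48:
zero (s+50): 50 + j48 → |·| = √(50²+48²) = √4804 ≈ 69.311, ∠ = arctan(48/50) ≈ 43.83°
quadratic: (j48)² + 2.32·j48 + 4 = -2300 + j111.36 → |·| ≈ 2302.7, ∠ ≈ 177.23°
∠L = 43.83° − 177.23° = -133.40°

-133.4°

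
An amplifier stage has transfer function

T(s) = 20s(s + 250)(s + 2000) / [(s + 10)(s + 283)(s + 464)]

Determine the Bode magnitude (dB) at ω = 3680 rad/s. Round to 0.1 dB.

27.1 dB

At s = jω = j3680:
zero (s+250): 250 + j3680 → |·| = √(250²+3680²) = √13604900 ≈ 3688.5, ∠ = arctan(3680/250) ≈ 86.11°
zero (s+2000): 2000 + j3680 → |·| = √(2000²+3680²) = √17542400 ≈ 4188.4, ∠ = arctan(3680/2000) ≈ 61.48°
zero at origin: s = j3680 → |·| = 3680, ∠ = 90.00°
pole (s+10): 10 + j3680 → |·| = √(10²+3680²) = √13542500 ≈ 3680, ∠ = arctan(3680/10) ≈ 89.84°
pole (s+283): 283 + j3680 → |·| = √(283²+3680²) = √13622489 ≈ 3690.9, ∠ = arctan(3680/283) ≈ 85.60°
pole (s+464): 464 + j3680 → |·| = √(464²+3680²) = √13757696 ≈ 3709.1, ∠ = arctan(3680/464) ≈ 82.81°
|T| = 20 · 5.6852e+10 / 5.0379e+10 ≈ 22.57
Gain = 20 log₁₀(22.57) ≈ 27.07 dB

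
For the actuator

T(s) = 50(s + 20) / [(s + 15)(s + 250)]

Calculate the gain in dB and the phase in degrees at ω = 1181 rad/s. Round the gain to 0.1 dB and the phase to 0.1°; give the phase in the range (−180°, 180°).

At s = jω = j1181:
zero (s+20): 20 + j1181 → |·| = √(20²+1181²) = √1395161 ≈ 1181.2, ∠ = arctan(1181/20) ≈ 89.03°
pole (s+15): 15 + j1181 → |·| = √(15²+1181²) = √1394986 ≈ 1181.1, ∠ = arctan(1181/15) ≈ 89.27°
pole (s+250): 250 + j1181 → |·| = √(250²+1181²) = √1457261 ≈ 1207.2, ∠ = arctan(1181/250) ≈ 78.05°
|T| = 50 · 1181.2 / 1.4258e+06 ≈ 0.041422
Gain = 20 log₁₀(0.041422) ≈ -27.66 dB
∠T = 89.03° − 167.32° = -78.29°

-27.7 dB, -78.3°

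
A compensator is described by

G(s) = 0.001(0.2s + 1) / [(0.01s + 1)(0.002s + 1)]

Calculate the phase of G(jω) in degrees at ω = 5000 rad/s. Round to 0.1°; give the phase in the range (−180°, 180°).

-83.2°

At ω = 5000 rad/s:
zero (1 + j5000·0.2) = 1 + j1000 → |·| ≈ 1000, ∠ ≈ 89.94°
pole (1 + j5000·0.01) = 1 + j50 → |·| ≈ 50.01, ∠ ≈ 88.85°
pole (1 + j5000·0.002) = 1 + j10 → |·| ≈ 10.05, ∠ ≈ 84.29°
∠G = (89.94°) − (88.85° + 84.29°) = -83.20°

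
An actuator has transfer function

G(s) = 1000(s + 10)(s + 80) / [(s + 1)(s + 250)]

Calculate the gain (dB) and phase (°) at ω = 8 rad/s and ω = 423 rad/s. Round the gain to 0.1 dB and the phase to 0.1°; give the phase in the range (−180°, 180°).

ω = 8: 54.2 dB, -40.3°; ω = 423: 58.9 dB, 18.7°

At s = jω = j8:
zero (s+10): 10 + j8 → |·| = √(10²+8²) = √164 ≈ 12.806, ∠ = arctan(8/10) ≈ 38.66°
zero (s+80): 80 + j8 → |·| = √(80²+8²) = √6464 ≈ 80.399, ∠ = arctan(8/80) ≈ 5.71°
pole (s+1): 1 + j8 → |·| = √(1²+8²) = √65 ≈ 8.0623, ∠ = arctan(8/1) ≈ 82.87°
pole (s+250): 250 + j8 → |·| = √(250²+8²) = √62564 ≈ 250.13, ∠ = arctan(8/250) ≈ 1.83°
|G| = 1000 · 1029.6 / 2016.6 ≈ 510.56
Gain = 20 log₁₀(510.56) ≈ 54.16 dB
∠G = 44.37° − 84.70° = -40.33°

At s = jω = j423:
zero (s+10): 10 + j423 → |·| = √(10²+423²) = √179029 ≈ 423.12, ∠ = arctan(423/10) ≈ 88.65°
zero (s+80): 80 + j423 → |·| = √(80²+423²) = √185329 ≈ 430.5, ∠ = arctan(423/80) ≈ 79.29°
pole (s+1): 1 + j423 → |·| = √(1²+423²) = √178930 ≈ 423, ∠ = arctan(423/1) ≈ 89.86°
pole (s+250): 250 + j423 → |·| = √(250²+423²) = √241429 ≈ 491.35, ∠ = arctan(423/250) ≈ 59.42°
|G| = 1000 · 1.8215e+05 / 2.0784e+05 ≈ 876.4
Gain = 20 log₁₀(876.4) ≈ 58.85 dB
∠G = 167.94° − 149.28° = 18.66°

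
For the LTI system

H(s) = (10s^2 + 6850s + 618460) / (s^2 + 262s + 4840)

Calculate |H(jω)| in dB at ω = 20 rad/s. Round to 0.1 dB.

39.2 dB

Substitute s = j20:
Numerator: 10(j20)^2 + 6850(j20) + 618460 = 614460 + j137000
Denominator: (j20)^2 + 262(j20) + 4840 = 4440 + j5240
|N| = √(614460² + 137000²) ≈ 6.2955e+05, ∠N ≈ 12.57°
|D| = √(4440² + 5240²) ≈ 6868.1, ∠D ≈ 49.72°
|H| = 6.2955e+05 / 6868.1 ≈ 91.663
Gain = 20 log₁₀(91.663) ≈ 39.24 dB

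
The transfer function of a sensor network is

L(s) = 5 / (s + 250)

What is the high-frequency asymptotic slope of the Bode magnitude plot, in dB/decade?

-20 dB/decade

Each pole contributes −20 dB/decade at high frequency; each zero contributes +20 dB/decade.
Net: 0 zero(s) − 1 pole(s) → -20 dB/decade.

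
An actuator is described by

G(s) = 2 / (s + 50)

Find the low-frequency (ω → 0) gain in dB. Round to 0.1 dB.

G(0) = 2 / (50) = 0.04
20 log₁₀(0.04) ≈ -27.96 dB

-28.0 dB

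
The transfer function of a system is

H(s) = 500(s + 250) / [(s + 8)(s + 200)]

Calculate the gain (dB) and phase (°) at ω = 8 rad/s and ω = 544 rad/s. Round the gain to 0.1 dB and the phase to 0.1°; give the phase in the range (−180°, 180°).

ω = 8: 34.8 dB, -45.5°; ω = 544: -0.5 dB, -93.7°

At s = jω = j8:
zero (s+250): 250 + j8 → |·| = √(250²+8²) = √62564 ≈ 250.13, ∠ = arctan(8/250) ≈ 1.83°
pole (s+8): 8 + j8 → |·| = √(8²+8²) = √128 ≈ 11.314, ∠ = arctan(8/8) ≈ 45.00°
pole (s+200): 200 + j8 → |·| = √(200²+8²) = √40064 ≈ 200.16, ∠ = arctan(8/200) ≈ 2.29°
|H| = 500 · 250.13 / 2264.6 ≈ 55.226
Gain = 20 log₁₀(55.226) ≈ 34.84 dB
∠H = 1.83° − 47.29° = -45.46°

At s = jω = j544:
zero (s+250): 250 + j544 → |·| = √(250²+544²) = √358436 ≈ 598.7, ∠ = arctan(544/250) ≈ 65.32°
pole (s+8): 8 + j544 → |·| = √(8²+544²) = √296000 ≈ 544.06, ∠ = arctan(544/8) ≈ 89.16°
pole (s+200): 200 + j544 → |·| = √(200²+544²) = √335936 ≈ 579.6, ∠ = arctan(544/200) ≈ 69.81°
|H| = 500 · 598.7 / 3.1534e+05 ≈ 0.94929
Gain = 20 log₁₀(0.94929) ≈ -0.45 dB
∠H = 65.32° − 158.97° = -93.65°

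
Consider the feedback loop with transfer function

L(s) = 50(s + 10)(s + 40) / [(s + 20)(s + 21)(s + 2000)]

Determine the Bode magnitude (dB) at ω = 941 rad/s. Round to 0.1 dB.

-32.9 dB

At s = jω = j941:
zero (s+10): 10 + j941 → |·| = √(10²+941²) = √885581 ≈ 941.05, ∠ = arctan(941/10) ≈ 89.39°
zero (s+40): 40 + j941 → |·| = √(40²+941²) = √887081 ≈ 941.85, ∠ = arctan(941/40) ≈ 87.57°
pole (s+20): 20 + j941 → |·| = √(20²+941²) = √885881 ≈ 941.21, ∠ = arctan(941/20) ≈ 88.78°
pole (s+21): 21 + j941 → |·| = √(21²+941²) = √885922 ≈ 941.23, ∠ = arctan(941/21) ≈ 88.72°
pole (s+2000): 2000 + j941 → |·| = √(2000²+941²) = √4885481 ≈ 2210.3, ∠ = arctan(941/2000) ≈ 25.20°
|L| = 50 · 8.8633e+05 / 1.9581e+09 ≈ 0.022632
Gain = 20 log₁₀(0.022632) ≈ -32.91 dB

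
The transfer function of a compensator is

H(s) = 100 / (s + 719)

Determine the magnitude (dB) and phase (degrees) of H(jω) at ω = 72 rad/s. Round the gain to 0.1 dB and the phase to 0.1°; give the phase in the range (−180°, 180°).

-17.2 dB, -5.7°

Substitute s = j72:
Numerator: 100 = 100 + j0
Denominator: (j72) + 719 = 719 + j72
|N| = √(100² + 0²) ≈ 100, ∠N ≈ 0.00°
|D| = √(719² + 72²) ≈ 722.6, ∠D ≈ 5.72°
|H| = 100 / 722.6 ≈ 0.13839
Gain = 20 log₁₀(0.13839) ≈ -17.18 dB
∠H = 0.00° − 5.72° = -5.72°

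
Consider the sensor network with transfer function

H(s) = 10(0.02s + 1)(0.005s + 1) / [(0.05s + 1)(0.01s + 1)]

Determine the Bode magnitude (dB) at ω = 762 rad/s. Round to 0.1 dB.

6.3 dB

At ω = 762 rad/s:
zero (1 + j762·0.02) = 1 + j15.24 → |·| ≈ 15.273, ∠ ≈ 86.25°
zero (1 + j762·0.005) = 1 + j3.81 → |·| ≈ 3.939, ∠ ≈ 75.29°
pole (1 + j762·0.05) = 1 + j38.1 → |·| ≈ 38.113, ∠ ≈ 88.50°
pole (1 + j762·0.01) = 1 + j7.62 → |·| ≈ 7.6853, ∠ ≈ 82.52°
|H| = 10 · 15.273 · 3.939 / (38.113 · 7.6853) ≈ 2.0539
Gain = 20 log₁₀(2.0539) ≈ 6.25 dB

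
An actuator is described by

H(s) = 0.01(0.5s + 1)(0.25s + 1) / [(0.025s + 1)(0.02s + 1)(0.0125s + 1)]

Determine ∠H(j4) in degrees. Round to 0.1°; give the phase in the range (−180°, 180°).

At ω = 4 rad/s:
zero (1 + j4·0.5) = 1 + j2 → |·| ≈ 2.2361, ∠ ≈ 63.43°
zero (1 + j4·0.25) = 1 + j1 → |·| ≈ 1.4142, ∠ ≈ 45.00°
pole (1 + j4·0.025) = 1 + j0.1 → |·| ≈ 1.005, ∠ ≈ 5.71°
pole (1 + j4·0.02) = 1 + j0.08 → |·| ≈ 1.0032, ∠ ≈ 4.57°
pole (1 + j4·0.0125) = 1 + j0.05 → |·| ≈ 1.0012, ∠ ≈ 2.86°
∠H = (63.43° + 45.00°) − (5.71° + 4.57° + 2.86°) = 95.29°

95.3°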